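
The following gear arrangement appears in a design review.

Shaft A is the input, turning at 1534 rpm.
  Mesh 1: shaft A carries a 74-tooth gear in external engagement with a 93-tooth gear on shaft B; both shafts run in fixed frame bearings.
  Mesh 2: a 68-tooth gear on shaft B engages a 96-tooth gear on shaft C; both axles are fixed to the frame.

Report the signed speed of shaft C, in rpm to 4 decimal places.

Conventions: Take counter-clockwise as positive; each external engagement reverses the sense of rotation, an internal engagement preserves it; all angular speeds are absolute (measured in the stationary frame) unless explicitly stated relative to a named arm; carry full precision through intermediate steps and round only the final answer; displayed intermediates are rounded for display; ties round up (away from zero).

2-mesh fixed-axis compound train (all bearings frame-fixed)
mesh 1 [74T→93T]: ω = 1534.0000×74/93 = 1220.6022 rpm, sense flips to −
mesh 2 [68T→96T]: ω = 1220.6022×68/96 = 864.5932 rpm, sense flips to +
signed output speed = +864.5932 rpm

+864.5932 rpm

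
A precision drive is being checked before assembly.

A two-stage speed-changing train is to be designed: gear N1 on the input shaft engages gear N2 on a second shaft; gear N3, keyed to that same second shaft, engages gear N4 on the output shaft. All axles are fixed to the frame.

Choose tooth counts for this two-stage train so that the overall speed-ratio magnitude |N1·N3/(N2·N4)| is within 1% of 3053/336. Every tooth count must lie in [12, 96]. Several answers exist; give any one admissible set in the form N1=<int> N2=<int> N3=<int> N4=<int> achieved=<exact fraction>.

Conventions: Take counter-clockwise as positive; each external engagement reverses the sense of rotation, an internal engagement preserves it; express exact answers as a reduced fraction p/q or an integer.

design class (target 3053/336): fixed-axis compound train
target = 3053/336 in lowest terms: an exact hit needs N1·N3 = k·3053 and N2·N4 = k·336 for one integer k, every count in [12, 96]; additionally prefer no 1:1 stage (N1 ≠ N2, N3 ≠ N4)
k = 1: N1·N3 = 3053 = 43·71, N2·N4 = 336 = 12·28
achieved = 43·71/(12·28) = 3053/336; |achieved − target| = 0 ≤ 3053/33600 ✓

N1=43 N2=12 N3=71 N4=28 achieved=3053/336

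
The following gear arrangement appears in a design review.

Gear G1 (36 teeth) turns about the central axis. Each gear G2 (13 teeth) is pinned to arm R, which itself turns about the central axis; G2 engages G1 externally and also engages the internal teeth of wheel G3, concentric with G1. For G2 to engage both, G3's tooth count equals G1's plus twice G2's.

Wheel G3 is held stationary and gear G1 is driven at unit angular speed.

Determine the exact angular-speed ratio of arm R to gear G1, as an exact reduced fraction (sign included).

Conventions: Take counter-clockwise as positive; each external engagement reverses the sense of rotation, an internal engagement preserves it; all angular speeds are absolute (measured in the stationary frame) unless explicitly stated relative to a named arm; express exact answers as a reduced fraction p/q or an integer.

planetary set (36T centre, 13T on arm, 62T internal) — Willis relation
ring teeth: 36 + 2·13 = 62
36(ω_sun−ω_arm) = −62(ω_ring−ω_arm),  ω_ring = 0, ω_sun = 1
36(1−ω_arm) = −62(0−ω_arm)  ⇒  98·ω_arm = 36  ⇒  ω_arm = 18/49
ω_out/ω_in = 18/49

18/49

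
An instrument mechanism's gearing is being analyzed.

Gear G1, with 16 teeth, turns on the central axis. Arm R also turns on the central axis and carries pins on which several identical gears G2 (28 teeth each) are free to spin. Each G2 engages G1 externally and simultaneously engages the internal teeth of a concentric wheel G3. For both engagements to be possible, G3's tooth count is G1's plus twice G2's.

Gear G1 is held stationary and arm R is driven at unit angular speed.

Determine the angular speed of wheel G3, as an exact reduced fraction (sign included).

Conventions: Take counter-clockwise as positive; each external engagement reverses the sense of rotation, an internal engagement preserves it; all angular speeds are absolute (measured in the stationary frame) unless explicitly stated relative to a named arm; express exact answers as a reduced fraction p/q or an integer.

11/9

class = planetary set [G3 = 16+2·28 = 72; Willis about the carrier]
ring teeth: 16 + 2·28 = 72
16(ω_sun−ω_arm) = −72(ω_ring−ω_arm),  ω_sun = 0, ω_arm = 1
ω_ring = 1 − (16/72)(0−1) = 11/9
exact speed ratio = 11/9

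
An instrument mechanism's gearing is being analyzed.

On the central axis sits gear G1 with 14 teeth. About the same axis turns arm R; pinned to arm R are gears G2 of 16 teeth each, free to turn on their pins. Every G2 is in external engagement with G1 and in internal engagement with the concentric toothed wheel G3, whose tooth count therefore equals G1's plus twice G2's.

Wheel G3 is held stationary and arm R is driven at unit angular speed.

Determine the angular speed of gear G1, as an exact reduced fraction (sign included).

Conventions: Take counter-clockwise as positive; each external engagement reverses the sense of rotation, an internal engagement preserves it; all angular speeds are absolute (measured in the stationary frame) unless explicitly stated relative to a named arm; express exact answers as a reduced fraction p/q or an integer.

class = planetary set [G3 = 14+2·16 = 46; Willis about the carrier]
ring teeth: 14 + 2·16 = 46
14(ω_sun−ω_arm) = −46(ω_ring−ω_arm),  ω_ring = 0, ω_arm = 1
ω_sun = 1 − (46/14)(0−1) = 30/7
exact speed ratio = 30/7

30/7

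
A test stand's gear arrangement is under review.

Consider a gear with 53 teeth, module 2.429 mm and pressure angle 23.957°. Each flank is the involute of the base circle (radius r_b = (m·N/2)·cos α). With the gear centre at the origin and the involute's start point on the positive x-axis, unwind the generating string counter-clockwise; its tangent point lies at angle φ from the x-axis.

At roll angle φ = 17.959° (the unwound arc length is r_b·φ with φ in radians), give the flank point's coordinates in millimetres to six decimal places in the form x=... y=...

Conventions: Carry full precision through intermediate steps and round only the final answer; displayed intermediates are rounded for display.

single-mesh involute tooth geometry (53T wheel at module 2.429)
pitch radius r_p = m·N/2 = 2.429·53/2 = 64.368500
base radius r_b = r_p·cos α = 64.368500·cos 23.957° = 58.823183
roll angle φ = 17.959° = 0.31344368 rad
x = r_b·(cos φ + φ·sin φ) = 61.642195
y = r_b·(sin φ − φ·cos φ) = 0.597906

x=61.642195 y=0.597906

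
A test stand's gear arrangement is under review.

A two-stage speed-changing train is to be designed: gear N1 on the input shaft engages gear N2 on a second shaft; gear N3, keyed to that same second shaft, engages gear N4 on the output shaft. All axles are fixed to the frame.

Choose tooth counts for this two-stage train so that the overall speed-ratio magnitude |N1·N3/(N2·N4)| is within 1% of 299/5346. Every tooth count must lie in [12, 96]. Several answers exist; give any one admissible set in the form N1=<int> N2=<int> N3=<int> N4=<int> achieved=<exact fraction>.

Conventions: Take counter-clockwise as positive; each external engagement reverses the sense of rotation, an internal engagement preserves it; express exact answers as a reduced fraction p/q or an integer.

N1=13 N2=66 N3=23 N4=81 achieved=299/5346

design class (target 299/5346): fixed-axis compound train
target = 299/5346 in lowest terms: an exact hit needs N1·N3 = k·299 and N2·N4 = k·5346 for one integer k, every count in [12, 96]; additionally prefer no 1:1 stage (N1 ≠ N2, N3 ≠ N4)
k = 1: N1·N3 = 299 = 13·23, N2·N4 = 5346 = 66·81
achieved = 13·23/(66·81) = 299/5346; |achieved − target| = 0 ≤ 299/534600 ✓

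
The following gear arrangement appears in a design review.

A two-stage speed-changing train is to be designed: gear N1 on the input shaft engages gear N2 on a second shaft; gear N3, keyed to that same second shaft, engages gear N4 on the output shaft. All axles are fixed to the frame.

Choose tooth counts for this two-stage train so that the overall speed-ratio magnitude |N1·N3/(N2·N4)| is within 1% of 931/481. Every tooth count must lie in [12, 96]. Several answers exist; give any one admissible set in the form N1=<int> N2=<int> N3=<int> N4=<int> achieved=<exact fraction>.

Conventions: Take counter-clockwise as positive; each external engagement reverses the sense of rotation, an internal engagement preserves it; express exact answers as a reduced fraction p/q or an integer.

N1=19 N2=13 N3=49 N4=37 achieved=931/481

class = fixed-axis compound train [2-stage, 931/481 wanted]
target = 931/481 in lowest terms: an exact hit needs N1·N3 = k·931 and N2·N4 = k·481 for one integer k, every count in [12, 96]; additionally prefer no 1:1 stage (N1 ≠ N2, N3 ≠ N4)
k = 1: N1·N3 = 931 = 19·49, N2·N4 = 481 = 13·37
achieved = 19·49/(13·37) = 931/481; |achieved − target| = 0 ≤ 931/48100 ✓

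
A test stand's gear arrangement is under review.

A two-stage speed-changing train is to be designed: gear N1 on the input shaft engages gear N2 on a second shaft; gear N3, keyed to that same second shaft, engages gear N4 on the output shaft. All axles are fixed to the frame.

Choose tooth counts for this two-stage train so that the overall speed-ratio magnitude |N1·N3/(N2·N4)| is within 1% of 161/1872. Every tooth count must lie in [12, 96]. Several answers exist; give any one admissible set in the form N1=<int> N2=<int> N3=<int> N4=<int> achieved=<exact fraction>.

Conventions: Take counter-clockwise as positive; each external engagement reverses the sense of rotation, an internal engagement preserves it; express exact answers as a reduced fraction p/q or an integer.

N1=14 N2=39 N3=23 N4=96 achieved=161/1872

design class (target 161/1872): fixed-axis compound train
target = 161/1872 in lowest terms: an exact hit needs N1·N3 = k·161 and N2·N4 = k·1872 for one integer k, every count in [12, 96]; additionally prefer no 1:1 stage (N1 ≠ N2, N3 ≠ N4)
k = 1: no 1:1-free in-range split of k·161 and k·1872 into factor pairs; take k = 2
k = 2: N1·N3 = 322 = 14·23, N2·N4 = 3744 = 39·96
achieved = 14·23/(39·96) = 161/1872; |achieved − target| = 0 ≤ 161/187200 ✓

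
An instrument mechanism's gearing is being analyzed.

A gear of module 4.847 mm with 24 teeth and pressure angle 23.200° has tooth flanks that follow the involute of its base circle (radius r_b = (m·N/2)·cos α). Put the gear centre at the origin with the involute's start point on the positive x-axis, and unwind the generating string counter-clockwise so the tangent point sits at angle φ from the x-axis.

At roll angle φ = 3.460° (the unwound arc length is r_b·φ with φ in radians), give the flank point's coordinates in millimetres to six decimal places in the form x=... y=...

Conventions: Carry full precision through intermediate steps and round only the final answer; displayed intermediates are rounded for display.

x=53.557978 y=0.003923

class = single-mesh tooth geometry [base-circle involute, m = 4.847, 24T]
pitch radius r_p = m·N/2 = 4.847·24/2 = 58.164000
base radius r_b = r_p·cos α = 58.164000·cos 23.200° = 53.460588
roll angle φ = 3.460° = 0.06038839 rad
x = r_b·(cos φ + φ·sin φ) = 53.557978
y = r_b·(sin φ − φ·cos φ) = 0.003923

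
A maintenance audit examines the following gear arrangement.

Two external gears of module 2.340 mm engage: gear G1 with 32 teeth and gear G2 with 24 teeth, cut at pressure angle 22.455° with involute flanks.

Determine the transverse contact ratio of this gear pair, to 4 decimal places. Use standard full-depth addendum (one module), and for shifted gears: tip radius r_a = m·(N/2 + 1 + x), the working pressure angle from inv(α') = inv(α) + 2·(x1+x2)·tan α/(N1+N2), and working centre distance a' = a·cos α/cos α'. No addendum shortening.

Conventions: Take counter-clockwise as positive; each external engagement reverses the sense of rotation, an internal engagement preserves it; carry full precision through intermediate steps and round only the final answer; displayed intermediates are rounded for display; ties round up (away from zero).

topology: single-mesh involute geometry — m = 2.340, 32T/24T pair
base radii: r_b1 = 34.601292, r_b2 = 25.950969
tip radii: r_a1 = 39.780000, r_a2 = 30.420000
no profile shift: α' = α, a' = a
action lengths: √(r_a1²−r_b1²) = 19.626487, √(r_a2²−r_b2²) = 15.872102
base pitch p_b = π·m·cos α = 6.793948
CR = (19.626487 + 15.872102 − 65.520000·sin 22.45500°)/6.793948 = 1.541478
contact ratio ≈ 1.5415

1.5415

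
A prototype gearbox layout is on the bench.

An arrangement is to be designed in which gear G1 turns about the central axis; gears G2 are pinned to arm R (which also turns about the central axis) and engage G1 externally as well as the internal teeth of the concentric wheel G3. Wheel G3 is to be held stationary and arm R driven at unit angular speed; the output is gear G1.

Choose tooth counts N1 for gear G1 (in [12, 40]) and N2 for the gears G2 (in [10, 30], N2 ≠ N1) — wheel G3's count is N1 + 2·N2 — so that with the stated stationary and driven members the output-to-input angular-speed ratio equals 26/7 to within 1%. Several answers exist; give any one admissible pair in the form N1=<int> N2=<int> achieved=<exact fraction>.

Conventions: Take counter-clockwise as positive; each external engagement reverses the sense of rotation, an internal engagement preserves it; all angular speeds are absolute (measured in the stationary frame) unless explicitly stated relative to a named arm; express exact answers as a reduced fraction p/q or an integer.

class = planetary set [ratio 26/7 wanted; Willis about the carrier]
Willis with ω_ring = 0: ω_sun/ω_arm = (N1+N3)/N1; set equal to 26/7  ⇒  N3/N1 = 26/7 − 1 = 19/7
N3 = N1 + 2·N2  ⇒  N2/N1 = (N3/N1 − 1)/2 = (19/7 − 1)/2 = 6/7
smallest multiple with N1 ≥ 12 and N2 ≥ 10: k = 2  ⇒  N1 = 2·7 = 14, N2 = 2·6 = 12 (N1 ≤ 40, N2 ≤ 30, N2 ≠ N1 ✓), N3 = 14 + 2·12 = 38
check: (N1+N3)/N1 with N1 = 14, N3 = 38 gives 26/7; |achieved − target| = 0 ≤ 13/350 ✓

N1=14 N2=12 achieved=26/7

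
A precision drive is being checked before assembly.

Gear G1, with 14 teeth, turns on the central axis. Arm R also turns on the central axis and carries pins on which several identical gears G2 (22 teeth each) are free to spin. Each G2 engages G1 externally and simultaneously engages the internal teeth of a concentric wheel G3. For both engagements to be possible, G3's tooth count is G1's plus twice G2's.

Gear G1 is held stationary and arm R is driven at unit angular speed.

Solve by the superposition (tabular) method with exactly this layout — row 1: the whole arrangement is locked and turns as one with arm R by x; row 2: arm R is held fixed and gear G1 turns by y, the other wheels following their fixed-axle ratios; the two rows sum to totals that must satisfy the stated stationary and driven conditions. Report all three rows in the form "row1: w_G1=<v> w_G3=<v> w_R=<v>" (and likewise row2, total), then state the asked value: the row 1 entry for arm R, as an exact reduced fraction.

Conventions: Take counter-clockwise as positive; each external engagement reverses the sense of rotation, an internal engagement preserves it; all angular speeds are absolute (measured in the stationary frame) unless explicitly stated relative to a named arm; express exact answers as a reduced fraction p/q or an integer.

row1: w_G1=1 w_G3=1 w_R=1
row2: w_G1=-1 w_G3=7/29 w_R=0
total: w_G1=0 w_G3=36/29 w_R=1
asked value: 1

class = planetary set [G3 = 14+2·22 = 58; Willis about the carrier]
row 1 (train locked, turned with arm): all members turn x
row 2: sun turns y, ring = −(14/58)·y, arm 0
boundary: total ω_sun = x + y = 0 and total ω_arm = x = 1  ⇒  y = -1, x = 1
row 2 ring = −(14/58)·(-1) = 7/29
totals (row 1 + row 2): sun 1 + (-1) = 0, ring 1 + 7/29 = 36/29, arm 1 + 0 = 1
asked cell (row1, arm) = 1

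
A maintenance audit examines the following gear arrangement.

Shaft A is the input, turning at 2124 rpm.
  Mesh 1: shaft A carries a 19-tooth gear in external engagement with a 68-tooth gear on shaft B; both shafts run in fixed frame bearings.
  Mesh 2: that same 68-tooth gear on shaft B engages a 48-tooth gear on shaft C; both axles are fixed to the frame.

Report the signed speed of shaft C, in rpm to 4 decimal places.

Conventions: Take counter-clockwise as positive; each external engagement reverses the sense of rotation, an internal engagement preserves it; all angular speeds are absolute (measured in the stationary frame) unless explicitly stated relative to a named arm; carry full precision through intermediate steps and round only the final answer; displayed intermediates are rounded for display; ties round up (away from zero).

topology: fixed-axis compound train — 2 meshes, A→C
mesh 1 [19T→68T]: ω = 2124.0000×19/68 = 593.4706 rpm, sense flips to −
mesh 2 [68T→48T]: ω = 593.4706×68/48 = 840.7500 rpm, sense flips to +
signed output speed = +840.7500 rpm

+840.7500 rpm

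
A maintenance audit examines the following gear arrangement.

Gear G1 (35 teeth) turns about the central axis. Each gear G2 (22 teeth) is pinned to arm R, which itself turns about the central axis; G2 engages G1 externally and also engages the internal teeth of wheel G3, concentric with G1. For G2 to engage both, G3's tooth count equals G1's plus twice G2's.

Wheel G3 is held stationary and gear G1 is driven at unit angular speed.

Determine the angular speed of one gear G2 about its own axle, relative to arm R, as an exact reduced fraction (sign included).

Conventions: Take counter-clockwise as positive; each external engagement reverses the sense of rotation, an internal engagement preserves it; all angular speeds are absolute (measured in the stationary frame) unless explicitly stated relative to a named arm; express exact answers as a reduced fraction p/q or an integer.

recognized (axles ride arm R): planetary set, 35/22/79 teeth
ring teeth: 35 + 2·22 = 79
35(ω_sun−ω_arm) = −79(ω_ring−ω_arm),  ω_ring = 0, ω_sun = 1
35(1−ω_arm) = −79(0−ω_arm)  ⇒  114·ω_arm = 35  ⇒  ω_arm = 35/114
sun–planet mesh: 35·(1−35/114) = −22·(ω_p−ω_arm)  ⇒  ω_p−ω_arm = -2765/2508
exact speed ratio = -2765/2508

-2765/2508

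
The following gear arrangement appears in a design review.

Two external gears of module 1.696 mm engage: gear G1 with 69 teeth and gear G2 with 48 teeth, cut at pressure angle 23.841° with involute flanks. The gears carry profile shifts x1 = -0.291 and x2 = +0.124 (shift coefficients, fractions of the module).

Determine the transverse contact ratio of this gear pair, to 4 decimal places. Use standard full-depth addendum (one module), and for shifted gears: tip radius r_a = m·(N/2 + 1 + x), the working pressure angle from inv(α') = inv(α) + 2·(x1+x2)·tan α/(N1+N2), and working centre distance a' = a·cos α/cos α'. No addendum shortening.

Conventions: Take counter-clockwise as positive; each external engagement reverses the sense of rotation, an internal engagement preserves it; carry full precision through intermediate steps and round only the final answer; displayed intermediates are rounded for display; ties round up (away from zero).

topology: single-mesh involute geometry — m = 1.696, 69T/48T pair
base radii: r_b1 = 53.519210, r_b2 = 37.230755
tip radii: r_a1 = 59.714464, r_a2 = 42.610304
inv(α') = inv(23.841°) + 2·(-0.291+0.124)·tan α/(69+48) = 0.02454215  ⇒  α' = 23.46422°
a' = a·cos α / cos α' = 99.2160·cos 23.841°/cos 23.46422° = 98.930650
action lengths: √(r_a1²−r_b1²) = 26.486060, √(r_a2²−r_b2²) = 20.724597
base pitch p_b = π·m·cos α = 4.873494
CR = (26.486060 + 20.724597 − 98.930650·sin 23.46422°)/4.873494 = 1.604354
contact ratio ≈ 1.6044

1.6044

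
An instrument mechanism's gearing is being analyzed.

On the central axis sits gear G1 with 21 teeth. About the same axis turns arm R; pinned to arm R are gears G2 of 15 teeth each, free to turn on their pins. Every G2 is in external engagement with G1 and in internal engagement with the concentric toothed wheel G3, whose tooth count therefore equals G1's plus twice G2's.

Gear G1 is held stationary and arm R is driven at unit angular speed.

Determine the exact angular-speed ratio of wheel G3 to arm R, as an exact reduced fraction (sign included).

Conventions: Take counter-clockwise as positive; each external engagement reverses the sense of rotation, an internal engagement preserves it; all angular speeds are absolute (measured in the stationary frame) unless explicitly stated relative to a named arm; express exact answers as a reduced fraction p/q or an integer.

planetary set (21T centre, 15T on arm, 51T internal) — Willis relation
ring teeth: 21 + 2·15 = 51
21(ω_sun−ω_arm) = −51(ω_ring−ω_arm),  ω_sun = 0, ω_arm = 1
ω_ring = 1 − (21/51)(0−1) = 24/17
ω_out/ω_in = 24/17

24/17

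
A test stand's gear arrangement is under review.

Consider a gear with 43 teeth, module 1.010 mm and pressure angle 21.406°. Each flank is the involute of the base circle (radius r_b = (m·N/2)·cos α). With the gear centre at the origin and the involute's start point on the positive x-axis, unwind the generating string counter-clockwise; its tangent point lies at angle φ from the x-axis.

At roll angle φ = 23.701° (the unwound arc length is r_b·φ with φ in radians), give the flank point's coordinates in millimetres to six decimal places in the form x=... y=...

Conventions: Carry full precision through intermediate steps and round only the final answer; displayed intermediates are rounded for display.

recognized (one wheel, involute flank): single-mesh tooth geometry, m = 1.010, N = 43
pitch radius r_p = m·N/2 = 1.010·43/2 = 21.715000
base radius r_b = r_p·cos α = 21.715000·cos 21.406° = 20.217047
roll angle φ = 23.701° = 0.41366049 rad
x = r_b·(cos φ + φ·sin φ) = 21.873472
y = r_b·(sin φ − φ·cos φ) = 0.468899

x=21.873472 y=0.468899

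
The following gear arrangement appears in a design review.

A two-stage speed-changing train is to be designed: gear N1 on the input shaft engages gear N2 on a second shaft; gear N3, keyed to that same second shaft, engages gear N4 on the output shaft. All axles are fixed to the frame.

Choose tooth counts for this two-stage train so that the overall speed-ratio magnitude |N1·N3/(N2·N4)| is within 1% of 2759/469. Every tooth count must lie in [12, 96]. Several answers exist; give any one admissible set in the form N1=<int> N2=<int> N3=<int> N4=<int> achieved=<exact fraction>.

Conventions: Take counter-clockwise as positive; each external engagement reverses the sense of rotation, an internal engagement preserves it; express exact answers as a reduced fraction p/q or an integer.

N1=62 N2=14 N3=89 N4=67 achieved=2759/469

design class (target 2759/469): fixed-axis compound train
target = 2759/469 in lowest terms: an exact hit needs N1·N3 = k·2759 and N2·N4 = k·469 for one integer k, every count in [12, 96]; additionally prefer no 1:1 stage (N1 ≠ N2, N3 ≠ N4)
k = 1: no 1:1-free in-range split of k·2759 and k·469 into factor pairs; take k = 2
k = 2: N1·N3 = 5518 = 62·89, N2·N4 = 938 = 14·67
achieved = 62·89/(14·67) = 2759/469; |achieved − target| = 0 ≤ 2759/46900 ✓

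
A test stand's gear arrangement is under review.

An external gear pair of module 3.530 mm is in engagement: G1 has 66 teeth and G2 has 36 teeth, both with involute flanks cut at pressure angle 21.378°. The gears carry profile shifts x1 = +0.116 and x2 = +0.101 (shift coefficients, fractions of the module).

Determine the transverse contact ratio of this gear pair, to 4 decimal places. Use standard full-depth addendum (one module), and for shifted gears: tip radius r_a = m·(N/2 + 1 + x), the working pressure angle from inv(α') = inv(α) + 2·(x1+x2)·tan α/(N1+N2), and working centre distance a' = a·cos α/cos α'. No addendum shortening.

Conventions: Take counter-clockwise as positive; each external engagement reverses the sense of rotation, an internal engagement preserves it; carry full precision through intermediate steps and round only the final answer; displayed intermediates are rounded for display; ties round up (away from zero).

1.6437

single-mesh involute tooth geometry (66T engaging 36T at module 3.530)
base radii: r_b1 = 108.475005, r_b2 = 59.168184
tip radii: r_a1 = 120.429480, r_a2 = 67.426530
inv(α') = inv(21.378°) + 2·(+0.116+0.101)·tan α/(66+36) = 0.02000194  ⇒  α' = 21.98179°
a' = a·cos α / cos α' = 180.0300·cos 21.378°/cos 21.98179° = 180.785792
action lengths: √(r_a1²−r_b1²) = 52.310927, √(r_a2²−r_b2²) = 32.333619
base pitch p_b = π·m·cos α = 10.326796
CR = (52.310927 + 32.333619 − 180.785792·sin 21.98179°)/10.326796 = 1.643713
contact ratio ≈ 1.6437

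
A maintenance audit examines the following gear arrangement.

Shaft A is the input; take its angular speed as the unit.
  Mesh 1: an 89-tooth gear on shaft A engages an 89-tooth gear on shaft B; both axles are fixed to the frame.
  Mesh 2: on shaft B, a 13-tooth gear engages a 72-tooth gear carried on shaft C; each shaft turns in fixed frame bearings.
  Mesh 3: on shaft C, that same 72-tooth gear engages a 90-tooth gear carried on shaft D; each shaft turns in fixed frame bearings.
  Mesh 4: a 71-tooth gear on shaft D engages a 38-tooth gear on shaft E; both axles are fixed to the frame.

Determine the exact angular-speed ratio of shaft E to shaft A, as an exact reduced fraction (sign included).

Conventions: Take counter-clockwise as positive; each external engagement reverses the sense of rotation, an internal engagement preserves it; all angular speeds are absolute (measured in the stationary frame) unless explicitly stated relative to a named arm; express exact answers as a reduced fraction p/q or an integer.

923/3420

class = fixed-axis compound train [4 meshes; 4 ratios multiply, 4 sense flips]
mesh 1 [89T→89T]: running ratio 1, sense −
mesh 2 [13T→72T]: running ratio 13/72, sense +
mesh 3 [72T→90T]: running ratio 13/90, sense −
mesh 4 [71T→38T]: running ratio 923/3420, sense +
ω_out/ω_in = 923/3420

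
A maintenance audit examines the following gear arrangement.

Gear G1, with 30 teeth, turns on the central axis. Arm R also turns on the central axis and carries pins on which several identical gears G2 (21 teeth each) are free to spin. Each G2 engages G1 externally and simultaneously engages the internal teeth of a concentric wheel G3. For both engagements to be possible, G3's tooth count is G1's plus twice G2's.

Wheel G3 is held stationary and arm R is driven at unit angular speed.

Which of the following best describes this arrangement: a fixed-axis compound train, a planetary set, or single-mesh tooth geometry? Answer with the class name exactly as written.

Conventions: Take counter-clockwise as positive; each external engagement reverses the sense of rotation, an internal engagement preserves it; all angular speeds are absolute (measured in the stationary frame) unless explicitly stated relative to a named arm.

planetary set

planetary set (30T centre, 21T on arm, 72T internal) — Willis relation
classification: planetary set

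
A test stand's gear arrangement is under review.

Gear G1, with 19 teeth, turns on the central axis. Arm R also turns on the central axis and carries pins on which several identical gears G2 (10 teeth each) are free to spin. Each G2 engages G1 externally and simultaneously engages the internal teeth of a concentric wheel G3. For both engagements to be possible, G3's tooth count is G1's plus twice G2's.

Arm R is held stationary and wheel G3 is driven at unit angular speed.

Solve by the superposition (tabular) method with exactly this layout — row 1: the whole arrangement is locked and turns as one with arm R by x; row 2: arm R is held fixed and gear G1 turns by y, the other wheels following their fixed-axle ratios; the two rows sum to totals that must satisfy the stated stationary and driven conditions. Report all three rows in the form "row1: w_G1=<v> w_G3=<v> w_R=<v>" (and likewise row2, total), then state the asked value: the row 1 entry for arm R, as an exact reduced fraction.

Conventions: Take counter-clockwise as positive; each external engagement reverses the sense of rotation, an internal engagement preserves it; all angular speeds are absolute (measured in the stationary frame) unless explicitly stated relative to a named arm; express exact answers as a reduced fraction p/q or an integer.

row1: w_G1=0 w_G3=0 w_R=0
row2: w_G1=-39/19 w_G3=1 w_R=0
total: w_G1=-39/19 w_G3=1 w_R=0
asked value: 0

topology: planetary set — G1 19T / G2 10T / G3 39T, arm = carrier (Willis)
superposition row 1 [locked train]: every member turns x
superposition row 2 [arm held]: sun y, ring −(19/39)·y, arm 0
boundary: total ω_arm = x = 0 and total ω_ring = x − (19/39)·y = 1  ⇒  y = -39/19, x = 0
row 2 ring = −(19/39)·(-39/19) = 1
totals (row 1 + row 2): sun 0 + (-39/19) = -39/19, ring 0 + 1 = 1, arm 0 + 0 = 0
asked cell (row1, arm) = 0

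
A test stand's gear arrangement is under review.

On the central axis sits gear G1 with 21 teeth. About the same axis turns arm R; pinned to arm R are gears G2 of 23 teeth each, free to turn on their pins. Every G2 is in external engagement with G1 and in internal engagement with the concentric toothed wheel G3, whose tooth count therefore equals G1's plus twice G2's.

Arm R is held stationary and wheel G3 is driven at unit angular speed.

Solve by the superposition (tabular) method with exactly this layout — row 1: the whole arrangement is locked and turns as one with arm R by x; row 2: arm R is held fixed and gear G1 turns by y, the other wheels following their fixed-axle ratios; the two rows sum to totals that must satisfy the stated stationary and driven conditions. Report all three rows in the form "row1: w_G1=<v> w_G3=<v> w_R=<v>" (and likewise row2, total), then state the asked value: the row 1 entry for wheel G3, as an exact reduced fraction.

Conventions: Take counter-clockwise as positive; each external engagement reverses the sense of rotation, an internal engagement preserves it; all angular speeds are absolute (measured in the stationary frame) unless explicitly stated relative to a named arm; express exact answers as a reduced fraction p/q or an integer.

recognized (axles ride arm R): planetary set, 21/23/67 teeth
row 1 — lock + rotate with arm: ω_sun = ω_ring = ω_arm = x
row 2: sun turns y, ring = −(21/67)·y, arm 0
boundary: total ω_arm = x = 0 and total ω_ring = x − (21/67)·y = 1  ⇒  y = -67/21, x = 0
row 2 ring = −(21/67)·(-67/21) = 1
totals (row 1 + row 2): sun 0 + (-67/21) = -67/21, ring 0 + 1 = 1, arm 0 + 0 = 0
asked cell (row1, ring) = 0

row1: w_G1=0 w_G3=0 w_R=0
row2: w_G1=-67/21 w_G3=1 w_R=0
total: w_G1=-67/21 w_G3=1 w_R=0
asked value: 0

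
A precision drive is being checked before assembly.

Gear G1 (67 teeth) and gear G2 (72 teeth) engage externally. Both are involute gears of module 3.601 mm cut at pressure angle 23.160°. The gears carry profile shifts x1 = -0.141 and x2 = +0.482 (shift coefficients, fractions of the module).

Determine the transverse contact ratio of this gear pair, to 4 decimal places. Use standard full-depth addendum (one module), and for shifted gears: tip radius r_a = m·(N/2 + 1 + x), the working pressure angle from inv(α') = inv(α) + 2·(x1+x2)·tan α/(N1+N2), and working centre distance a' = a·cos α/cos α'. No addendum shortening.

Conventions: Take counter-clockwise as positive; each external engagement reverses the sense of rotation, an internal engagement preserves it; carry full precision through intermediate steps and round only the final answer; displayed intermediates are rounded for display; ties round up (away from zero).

1.6056

topology: single-mesh involute geometry — m = 3.601, 67T/72T pair
base radii: r_b1 = 110.911663, r_b2 = 119.188653
tip radii: r_a1 = 123.726759, r_a2 = 134.972682
inv(α') = inv(23.160°) + 2·(-0.141+0.482)·tan α/(67+72) = 0.02565503  ⇒  α' = 23.79730°
a' = a·cos α / cos α' = 250.2695·cos 23.160°/cos 23.79730° = 251.481615
action lengths: √(r_a1²−r_b1²) = 54.835335, √(r_a2²−r_b2²) = 63.337903
base pitch p_b = π·m·cos α = 10.401172
CR = (54.835335 + 63.337903 − 251.481615·sin 23.79730°)/10.401172 = 1.605574
contact ratio ≈ 1.6056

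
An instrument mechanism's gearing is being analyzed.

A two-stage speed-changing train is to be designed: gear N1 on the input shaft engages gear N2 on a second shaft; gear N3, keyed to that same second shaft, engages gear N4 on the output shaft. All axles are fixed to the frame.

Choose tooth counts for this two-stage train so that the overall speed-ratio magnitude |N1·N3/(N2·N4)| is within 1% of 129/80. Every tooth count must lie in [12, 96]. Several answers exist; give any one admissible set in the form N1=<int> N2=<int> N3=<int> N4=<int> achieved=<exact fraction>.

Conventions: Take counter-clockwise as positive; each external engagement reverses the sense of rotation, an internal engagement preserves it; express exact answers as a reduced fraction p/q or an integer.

design class (target 129/80): fixed-axis compound train
target = 129/80 in lowest terms: an exact hit needs N1·N3 = k·129 and N2·N4 = k·80 for one integer k, every count in [12, 96]; additionally prefer no 1:1 stage (N1 ≠ N2, N3 ≠ N4)
k = 1…3: no 1:1-free in-range split of k·129 and k·80 into factor pairs; take k = 4
k = 4: N1·N3 = 516 = 12·43, N2·N4 = 320 = 16·20
achieved = 12·43/(16·20) = 129/80; |achieved − target| = 0 ≤ 129/8000 ✓

N1=12 N2=16 N3=43 N4=20 achieved=129/80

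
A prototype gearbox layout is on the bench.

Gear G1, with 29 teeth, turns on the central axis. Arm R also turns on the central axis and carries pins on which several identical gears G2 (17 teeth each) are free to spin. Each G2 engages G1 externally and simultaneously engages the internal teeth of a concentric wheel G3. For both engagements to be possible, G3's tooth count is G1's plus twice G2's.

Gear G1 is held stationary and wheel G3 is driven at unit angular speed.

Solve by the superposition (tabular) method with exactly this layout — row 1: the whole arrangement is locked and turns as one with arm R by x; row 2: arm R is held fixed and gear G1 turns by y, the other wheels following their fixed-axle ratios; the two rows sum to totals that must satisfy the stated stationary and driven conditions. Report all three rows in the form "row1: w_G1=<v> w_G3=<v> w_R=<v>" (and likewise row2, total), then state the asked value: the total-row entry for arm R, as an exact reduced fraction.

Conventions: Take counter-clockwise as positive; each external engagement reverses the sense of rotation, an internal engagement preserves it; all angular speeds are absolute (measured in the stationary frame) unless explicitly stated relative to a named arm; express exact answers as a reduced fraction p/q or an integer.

row1: w_G1=63/92 w_G3=63/92 w_R=63/92
row2: w_G1=-63/92 w_G3=29/92 w_R=0
total: w_G1=0 w_G3=1 w_R=63/92
asked value: 63/92

planetary set (29T centre, 17T on arm, 63T internal) — Willis relation
row 1: whole set turns with the arm by x
row 2: sun turns y, ring = −(29/63)·y, arm 0
boundary: total ω_sun = x + y = 0 and total ω_ring = x − (29/63)·y = 1  ⇒  y = -63/92, x = 63/92
row 2 ring = −(29/63)·(-63/92) = 29/92
totals (row 1 + row 2): sun 63/92 + (-63/92) = 0, ring 63/92 + 29/92 = 1, arm 63/92 + 0 = 63/92
asked cell (total, arm) = 63/92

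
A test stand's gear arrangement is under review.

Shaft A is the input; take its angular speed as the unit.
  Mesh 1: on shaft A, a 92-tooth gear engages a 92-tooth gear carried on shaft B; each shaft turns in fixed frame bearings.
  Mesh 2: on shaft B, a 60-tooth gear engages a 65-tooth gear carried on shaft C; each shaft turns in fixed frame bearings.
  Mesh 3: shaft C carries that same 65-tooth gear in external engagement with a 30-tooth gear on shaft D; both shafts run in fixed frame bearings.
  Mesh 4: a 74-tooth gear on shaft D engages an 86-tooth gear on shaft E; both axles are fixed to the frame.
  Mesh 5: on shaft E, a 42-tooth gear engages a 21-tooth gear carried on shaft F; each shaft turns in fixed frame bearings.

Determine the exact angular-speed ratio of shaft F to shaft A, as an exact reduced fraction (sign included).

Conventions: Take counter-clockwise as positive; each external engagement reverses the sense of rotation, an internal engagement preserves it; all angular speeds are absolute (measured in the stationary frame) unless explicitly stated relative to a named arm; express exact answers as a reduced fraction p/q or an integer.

-148/43

class = fixed-axis compound train [5 meshes; 5 ratios multiply, 5 sense flips]
mesh 1 [92T→92T]: running ratio 1, sense −
mesh 2 [60T→65T]: running ratio 12/13, sense +
mesh 3 [65T→30T]: running ratio 2, sense −
mesh 4 [74T→86T]: running ratio 74/43, sense +
mesh 5 [42T→21T]: running ratio 148/43, sense −
ω_out/ω_in = -148/43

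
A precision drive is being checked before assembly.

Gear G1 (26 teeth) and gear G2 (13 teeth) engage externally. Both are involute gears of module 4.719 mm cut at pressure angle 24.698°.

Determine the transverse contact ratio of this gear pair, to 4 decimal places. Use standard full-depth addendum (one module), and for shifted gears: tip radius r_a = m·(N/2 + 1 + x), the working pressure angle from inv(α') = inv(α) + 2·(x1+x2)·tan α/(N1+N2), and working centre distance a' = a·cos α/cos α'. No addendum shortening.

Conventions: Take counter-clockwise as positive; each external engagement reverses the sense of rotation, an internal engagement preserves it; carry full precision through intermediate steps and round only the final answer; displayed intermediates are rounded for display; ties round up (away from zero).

1.3989

class = single-mesh tooth geometry [involute pair 26T × 13T, m = 4.719]
base radii: r_b1 = 55.735146, r_b2 = 27.867573
tip radii: r_a1 = 66.066000, r_a2 = 35.392500
no profile shift: α' = α, a' = a
action lengths: √(r_a1²−r_b1²) = 35.472664, √(r_a2²−r_b2²) = 21.818053
base pitch p_b = π·m·cos α = 13.469010
CR = (35.472664 + 21.818053 − 92.020500·sin 24.69800°)/13.469010 = 1.398863
contact ratio ≈ 1.3989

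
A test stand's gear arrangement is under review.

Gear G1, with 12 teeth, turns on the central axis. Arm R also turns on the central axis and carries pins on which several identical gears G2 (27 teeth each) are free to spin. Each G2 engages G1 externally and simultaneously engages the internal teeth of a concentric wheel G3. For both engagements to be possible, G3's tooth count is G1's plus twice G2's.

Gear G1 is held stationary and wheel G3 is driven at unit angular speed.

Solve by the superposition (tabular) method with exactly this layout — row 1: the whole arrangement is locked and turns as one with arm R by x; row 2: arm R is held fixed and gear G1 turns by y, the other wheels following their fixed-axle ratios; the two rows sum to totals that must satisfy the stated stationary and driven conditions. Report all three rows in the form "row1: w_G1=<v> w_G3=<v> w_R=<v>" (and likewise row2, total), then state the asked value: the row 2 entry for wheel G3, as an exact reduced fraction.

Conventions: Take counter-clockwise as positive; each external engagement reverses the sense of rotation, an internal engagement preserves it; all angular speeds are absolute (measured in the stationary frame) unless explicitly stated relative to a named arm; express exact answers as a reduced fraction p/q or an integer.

row1: w_G1=11/13 w_G3=11/13 w_R=11/13
row2: w_G1=-11/13 w_G3=2/13 w_R=0
total: w_G1=0 w_G3=1 w_R=11/13
asked value: 2/13

planetary set (12T centre, 27T on arm, 66T internal) — Willis relation
row 1: whole set turns with the arm by x
superposition row 2 [arm held]: sun y, ring −(12/66)·y, arm 0
boundary: total ω_sun = x + y = 0 and total ω_ring = x − (12/66)·y = 1  ⇒  y = -11/13, x = 11/13
row 2 ring = −(12/66)·(-11/13) = 2/13
totals (row 1 + row 2): sun 11/13 + (-11/13) = 0, ring 11/13 + 2/13 = 1, arm 11/13 + 0 = 11/13
asked cell (row2, ring) = 2/13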